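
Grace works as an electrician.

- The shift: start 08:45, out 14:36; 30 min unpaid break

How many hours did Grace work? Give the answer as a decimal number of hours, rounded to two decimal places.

The shift: 08:45–14:36 = 5 h 51 min; less 30 min break → 5 h 21 min

5.35 hours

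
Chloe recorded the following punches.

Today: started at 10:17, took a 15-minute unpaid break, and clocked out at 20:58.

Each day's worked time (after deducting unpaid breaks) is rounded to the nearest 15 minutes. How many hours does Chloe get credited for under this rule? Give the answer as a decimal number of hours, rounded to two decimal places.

10.50 hours

Today: 10:17–20:58 = 10 h 41 min − 15 min = 10 h 26 min → rounds to 10 h 30 min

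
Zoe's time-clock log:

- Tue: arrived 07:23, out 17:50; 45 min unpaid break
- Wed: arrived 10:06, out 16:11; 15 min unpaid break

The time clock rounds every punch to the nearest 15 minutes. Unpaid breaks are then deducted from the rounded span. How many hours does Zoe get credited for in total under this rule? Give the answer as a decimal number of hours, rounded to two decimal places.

Tue: in 07:23→07:30, out 17:50→17:45; 10 h 15 min − 45 min = 9 h 30 min
Wed: in 10:06→10:00, out 16:11→16:15; 6 h 15 min − 15 min = 6 h 0 min
Total credited: 15 h 30 min.

15.50 hours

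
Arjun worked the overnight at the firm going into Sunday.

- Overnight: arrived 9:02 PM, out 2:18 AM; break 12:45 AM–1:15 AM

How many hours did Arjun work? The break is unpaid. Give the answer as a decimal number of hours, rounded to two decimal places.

Overnight: 9:02 PM → midnight = 2 h 58 min; midnight → 2:18 AM = 2 h 18 min; span 5 h 16 min; less 30 min break → 4 h 46 min

4.77 hours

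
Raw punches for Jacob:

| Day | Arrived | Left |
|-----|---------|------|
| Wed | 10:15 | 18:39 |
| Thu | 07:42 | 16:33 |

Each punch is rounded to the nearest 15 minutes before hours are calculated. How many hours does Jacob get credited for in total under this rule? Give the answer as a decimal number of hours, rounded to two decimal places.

Wed: in 10:15→10:15, out 18:39→18:45; 8 h 30 min
Thu: in 07:42→07:45, out 16:33→16:30; 8 h 45 min
Total credited: 17 h 15 min.

17.25 hours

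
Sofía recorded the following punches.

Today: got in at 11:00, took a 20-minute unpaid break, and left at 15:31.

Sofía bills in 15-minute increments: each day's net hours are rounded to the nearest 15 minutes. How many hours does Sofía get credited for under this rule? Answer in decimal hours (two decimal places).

Today: 11:00–15:31 = 4 h 31 min − 20 min = 4 h 11 min → rounds to 4 h 15 min

4.25 hours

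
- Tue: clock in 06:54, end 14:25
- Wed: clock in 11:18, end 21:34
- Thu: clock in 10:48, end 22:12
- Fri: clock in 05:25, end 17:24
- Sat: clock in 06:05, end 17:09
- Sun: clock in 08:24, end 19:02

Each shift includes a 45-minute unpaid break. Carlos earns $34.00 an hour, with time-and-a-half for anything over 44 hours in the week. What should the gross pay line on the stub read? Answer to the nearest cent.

$2228.70

Tue: 06:54–14:25 = 7 h 31 min; less 45 min break → 6 h 46 min
Wed: 11:18–21:34 = 10 h 16 min; less 45 min break → 9 h 31 min
Thu: 10:48–22:12 = 11 h 24 min; less 45 min break → 10 h 39 min
Fri: 05:25–17:24 = 11 h 59 min; less 45 min break → 11 h 14 min
Sat: 06:05–17:09 = 11 h 4 min; less 45 min break → 10 h 19 min
Sun: 08:24–19:02 = 10 h 38 min; less 45 min break → 9 h 53 min
Total worked: 58 h 22 min = 3502 min.
Regular 44 h 0 min = 2640 min at $34.00/h; overtime 14 h 22 min = 862 min at $51.00/h.
Pay = (2640 × $34.00 + 862 × $51.00) ÷ 60 = $2228.70.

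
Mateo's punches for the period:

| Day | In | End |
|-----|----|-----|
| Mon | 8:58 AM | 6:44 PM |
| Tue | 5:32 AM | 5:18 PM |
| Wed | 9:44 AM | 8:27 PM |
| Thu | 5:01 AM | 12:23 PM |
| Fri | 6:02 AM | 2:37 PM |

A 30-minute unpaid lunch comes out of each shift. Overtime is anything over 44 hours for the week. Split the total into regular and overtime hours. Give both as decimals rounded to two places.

Mon: 8:58 AM–6:44 PM = 9 h 46 min; less 30 min break → 9 h 16 min
Tue: 5:32 AM–5:18 PM = 11 h 46 min; less 30 min break → 11 h 16 min
Wed: 9:44 AM–8:27 PM = 10 h 43 min; less 30 min break → 10 h 13 min
Thu: 5:01 AM–12:23 PM = 7 h 22 min; less 30 min break → 6 h 52 min
Fri: 6:02 AM–2:37 PM = 8 h 35 min; less 30 min break → 8 h 5 min
Total worked: 45 h 42 min = 45.70 h.
Threshold 44 h → overtime 1 h 42 min, regular 44 h 0 min.

Regular 44.00 hours, overtime 1.70 hours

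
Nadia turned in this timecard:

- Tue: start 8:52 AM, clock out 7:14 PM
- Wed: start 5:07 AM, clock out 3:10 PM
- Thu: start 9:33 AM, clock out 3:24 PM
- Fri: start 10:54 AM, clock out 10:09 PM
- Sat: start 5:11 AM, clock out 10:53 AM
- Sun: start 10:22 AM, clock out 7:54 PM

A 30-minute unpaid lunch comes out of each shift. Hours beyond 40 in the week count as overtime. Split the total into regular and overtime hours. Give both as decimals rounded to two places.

Regular 40.00 hours, overtime 9.75 hours

Tue: 8:52 AM–7:14 PM = 10 h 22 min; less 30 min break → 9 h 52 min
Wed: 5:07 AM–3:10 PM = 10 h 3 min; less 30 min break → 9 h 33 min
Thu: 9:33 AM–3:24 PM = 5 h 51 min; less 30 min break → 5 h 21 min
Fri: 10:54 AM–10:09 PM = 11 h 15 min; less 30 min break → 10 h 45 min
Sat: 5:11 AM–10:53 AM = 5 h 42 min; less 30 min break → 5 h 12 min
Sun: 10:22 AM–7:54 PM = 9 h 32 min; less 30 min break → 9 h 2 min
Total worked: 49 h 45 min = 49.75 h.
Threshold 40 h → overtime 9 h 45 min, regular 40 h 0 min.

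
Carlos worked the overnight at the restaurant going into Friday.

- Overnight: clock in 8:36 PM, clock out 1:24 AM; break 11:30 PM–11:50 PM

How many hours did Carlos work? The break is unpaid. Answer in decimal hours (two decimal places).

4.47 hours

Overnight: 8:36 PM → midnight = 3 h 24 min; midnight → 1:24 AM = 1 h 24 min; span 4 h 48 min; less 20 min break → 4 h 28 min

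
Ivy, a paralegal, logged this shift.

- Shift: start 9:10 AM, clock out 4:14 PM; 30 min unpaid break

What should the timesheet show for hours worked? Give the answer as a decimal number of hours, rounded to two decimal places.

6.57 hours

Shift: 9:10 AM–4:14 PM = 7 h 4 min; less 30 min break → 6 h 34 min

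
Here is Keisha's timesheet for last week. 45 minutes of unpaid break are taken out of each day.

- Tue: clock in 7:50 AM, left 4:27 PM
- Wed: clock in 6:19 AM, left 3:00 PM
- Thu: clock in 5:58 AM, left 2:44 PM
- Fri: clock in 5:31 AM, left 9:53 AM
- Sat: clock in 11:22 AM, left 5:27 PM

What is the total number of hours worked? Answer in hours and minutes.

Tue: 7:50 AM–4:27 PM = 8 h 37 min; less 45 min break → 7 h 52 min
Wed: 6:19 AM–3:00 PM = 8 h 41 min; less 45 min break → 7 h 56 min
Thu: 5:58 AM–2:44 PM = 8 h 46 min; less 45 min break → 8 h 1 min
Fri: 5:31 AM–9:53 AM = 4 h 22 min; less 45 min break → 3 h 37 min
Sat: 11:22 AM–5:27 PM = 6 h 5 min; less 45 min break → 5 h 20 min
Total: 7 h 52 min + 7 h 56 min + 8 h 1 min + 3 h 37 min + 5 h 20 min = 32 h 46 min.

32 h 46 min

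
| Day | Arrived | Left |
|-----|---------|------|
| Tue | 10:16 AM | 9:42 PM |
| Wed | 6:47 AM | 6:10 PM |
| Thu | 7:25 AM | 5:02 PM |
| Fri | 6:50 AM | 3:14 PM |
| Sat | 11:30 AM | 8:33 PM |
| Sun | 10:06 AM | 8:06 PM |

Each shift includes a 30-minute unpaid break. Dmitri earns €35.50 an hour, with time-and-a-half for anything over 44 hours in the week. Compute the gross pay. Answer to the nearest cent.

Tue: 10:16 AM–9:42 PM = 11 h 26 min; less 30 min break → 10 h 56 min
Wed: 6:47 AM–6:10 PM = 11 h 23 min; less 30 min break → 10 h 53 min
Thu: 7:25 AM–5:02 PM = 9 h 37 min; less 30 min break → 9 h 7 min
Fri: 6:50 AM–3:14 PM = 8 h 24 min; less 30 min break → 7 h 54 min
Sat: 11:30 AM–8:33 PM = 9 h 3 min; less 30 min break → 8 h 33 min
Sun: 10:06 AM–8:06 PM = 10 h 0 min; less 30 min break → 9 h 30 min
Total worked: 56 h 53 min = 3413 min.
Regular 44 h 0 min = 2640 min at €35.50/h; overtime 12 h 53 min = 773 min at €53.25/h.
Pay = (2640 × €35.50 + 773 × €53.25) ÷ 60 = €2248.04.

€2248.04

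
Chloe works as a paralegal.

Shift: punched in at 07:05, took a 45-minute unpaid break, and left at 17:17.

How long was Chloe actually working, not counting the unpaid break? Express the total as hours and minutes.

Shift: 07:05–17:17 = 10 h 12 min; less 45 min break → 9 h 27 min

9 h 27 min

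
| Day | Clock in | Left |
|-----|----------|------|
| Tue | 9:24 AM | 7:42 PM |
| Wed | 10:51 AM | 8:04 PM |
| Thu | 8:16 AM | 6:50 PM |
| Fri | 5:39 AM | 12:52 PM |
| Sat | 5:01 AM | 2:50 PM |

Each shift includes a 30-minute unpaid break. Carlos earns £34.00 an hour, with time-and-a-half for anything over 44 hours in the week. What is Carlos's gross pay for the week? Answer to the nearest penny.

Tue: 9:24 AM–7:42 PM = 10 h 18 min; less 30 min break → 9 h 48 min
Wed: 10:51 AM–8:04 PM = 9 h 13 min; less 30 min break → 8 h 43 min
Thu: 8:16 AM–6:50 PM = 10 h 34 min; less 30 min break → 10 h 4 min
Fri: 5:39 AM–12:52 PM = 7 h 13 min; less 30 min break → 6 h 43 min
Sat: 5:01 AM–2:50 PM = 9 h 49 min; less 30 min break → 9 h 19 min
Total worked: 44 h 37 min = 2677 min.
Regular 44 h 0 min = 2640 min at £34.00/h; overtime 0 h 37 min = 37 min at £51.00/h.
Pay = (2640 × £34.00 + 37 × £51.00) ÷ 60 = £1527.45.

£1527.45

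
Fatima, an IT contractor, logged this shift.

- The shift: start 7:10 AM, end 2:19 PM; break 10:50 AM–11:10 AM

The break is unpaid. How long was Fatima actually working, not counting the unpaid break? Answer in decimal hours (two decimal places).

6.82 hours

The shift: 7:10 AM–2:19 PM = 7 h 9 min; less 20 min break → 6 h 49 min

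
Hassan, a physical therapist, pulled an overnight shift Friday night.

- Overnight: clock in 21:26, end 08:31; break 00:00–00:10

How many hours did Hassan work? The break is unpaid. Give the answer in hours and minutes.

10 h 55 min

Overnight: 21:26 → midnight = 2 h 34 min; midnight → 08:31 = 8 h 31 min; span 11 h 5 min; less 10 min break → 10 h 55 min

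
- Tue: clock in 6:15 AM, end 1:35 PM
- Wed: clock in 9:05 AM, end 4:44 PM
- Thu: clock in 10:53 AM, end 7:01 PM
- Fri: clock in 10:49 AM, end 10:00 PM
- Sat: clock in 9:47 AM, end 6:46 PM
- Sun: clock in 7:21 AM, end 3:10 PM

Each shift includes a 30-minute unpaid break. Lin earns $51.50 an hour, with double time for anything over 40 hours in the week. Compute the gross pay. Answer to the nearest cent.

$2894.30

Tue: 6:15 AM–1:35 PM = 7 h 20 min; less 30 min break → 6 h 50 min
Wed: 9:05 AM–4:44 PM = 7 h 39 min; less 30 min break → 7 h 9 min
Thu: 10:53 AM–7:01 PM = 8 h 8 min; less 30 min break → 7 h 38 min
Fri: 10:49 AM–10:00 PM = 11 h 11 min; less 30 min break → 10 h 41 min
Sat: 9:47 AM–6:46 PM = 8 h 59 min; less 30 min break → 8 h 29 min
Sun: 7:21 AM–3:10 PM = 7 h 49 min; less 30 min break → 7 h 19 min
Total worked: 48 h 6 min = 2886 min.
Regular 40 h 0 min = 2400 min at $51.50/h; overtime 8 h 6 min = 486 min at $103.00/h.
Pay = (2400 × $51.50 + 486 × $103.00) ÷ 60 = $2894.30.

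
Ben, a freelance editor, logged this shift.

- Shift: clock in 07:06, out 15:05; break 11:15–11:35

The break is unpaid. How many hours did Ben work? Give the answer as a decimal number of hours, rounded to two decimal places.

7.65 hours

Shift: 07:06–15:05 = 7 h 59 min; less 20 min break → 7 h 39 min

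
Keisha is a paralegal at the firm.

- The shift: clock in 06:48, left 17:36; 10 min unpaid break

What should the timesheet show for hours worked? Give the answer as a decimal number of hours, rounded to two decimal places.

The shift: 06:48–17:36 = 10 h 48 min; less 10 min break → 10 h 38 min

10.63 hours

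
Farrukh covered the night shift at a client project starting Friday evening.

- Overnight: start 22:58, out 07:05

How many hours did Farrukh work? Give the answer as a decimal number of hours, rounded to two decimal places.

Overnight: 22:58 → midnight = 1 h 2 min; midnight → 07:05 = 7 h 5 min; span 8 h 7 min

8.12 hours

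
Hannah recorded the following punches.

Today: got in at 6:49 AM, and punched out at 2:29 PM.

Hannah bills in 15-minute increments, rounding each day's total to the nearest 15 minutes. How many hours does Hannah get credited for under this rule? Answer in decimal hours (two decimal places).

Today: 6:49 AM–2:29 PM = 7 h 40 min → rounds to 7 h 45 min

7.75 hours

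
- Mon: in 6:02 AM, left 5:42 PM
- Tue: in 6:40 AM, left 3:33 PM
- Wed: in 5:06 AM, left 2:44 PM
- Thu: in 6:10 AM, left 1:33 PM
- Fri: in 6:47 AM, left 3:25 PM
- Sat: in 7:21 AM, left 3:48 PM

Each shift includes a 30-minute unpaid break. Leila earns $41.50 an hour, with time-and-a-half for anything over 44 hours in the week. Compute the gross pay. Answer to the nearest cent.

$2302.21

Mon: 6:02 AM–5:42 PM = 11 h 40 min; less 30 min break → 11 h 10 min
Tue: 6:40 AM–3:33 PM = 8 h 53 min; less 30 min break → 8 h 23 min
Wed: 5:06 AM–2:44 PM = 9 h 38 min; less 30 min break → 9 h 8 min
Thu: 6:10 AM–1:33 PM = 7 h 23 min; less 30 min break → 6 h 53 min
Fri: 6:47 AM–3:25 PM = 8 h 38 min; less 30 min break → 8 h 8 min
Sat: 7:21 AM–3:48 PM = 8 h 27 min; less 30 min break → 7 h 57 min
Total worked: 51 h 39 min = 3099 min.
Regular 44 h 0 min = 2640 min at $41.50/h; overtime 7 h 39 min = 459 min at $62.25/h.
Pay = (2640 × $41.50 + 459 × $62.25) ÷ 60 = $2302.21.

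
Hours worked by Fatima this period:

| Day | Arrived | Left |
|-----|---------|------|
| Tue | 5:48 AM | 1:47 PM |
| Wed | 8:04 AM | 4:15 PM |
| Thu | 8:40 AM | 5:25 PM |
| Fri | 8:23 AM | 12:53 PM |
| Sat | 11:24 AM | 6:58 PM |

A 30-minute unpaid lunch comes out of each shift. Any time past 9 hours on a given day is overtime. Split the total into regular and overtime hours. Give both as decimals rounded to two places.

Tue: 5:48 AM–1:47 PM = 7 h 59 min; less 30 min break → 7 h 29 min
Wed: 8:04 AM–4:15 PM = 8 h 11 min; less 30 min break → 7 h 41 min
Thu: 8:40 AM–5:25 PM = 8 h 45 min; less 30 min break → 8 h 15 min
Fri: 8:23 AM–12:53 PM = 4 h 30 min; less 30 min break → 4 h 0 min
Sat: 11:24 AM–6:58 PM = 7 h 34 min; less 30 min break → 7 h 4 min
Tue reg 7 h 29 min / OT 0 h 0 min; Wed reg 7 h 41 min / OT 0 h 0 min; Thu reg 8 h 15 min / OT 0 h 0 min; Fri reg 4 h 0 min / OT 0 h 0 min; Sat reg 7 h 4 min / OT 0 h 0 min.
Totals: regular 34 h 29 min, overtime 0 h 0 min.

Regular 34.48 hours, overtime 0.00 hours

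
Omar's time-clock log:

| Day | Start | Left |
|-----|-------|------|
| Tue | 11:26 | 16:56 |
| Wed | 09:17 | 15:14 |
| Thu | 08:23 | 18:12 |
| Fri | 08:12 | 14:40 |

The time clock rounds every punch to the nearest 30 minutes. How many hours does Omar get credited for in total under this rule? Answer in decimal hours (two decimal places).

27.00 hours

Tue: in 11:26→11:30, out 16:56→17:00; 5 h 30 min
Wed: in 09:17→09:30, out 15:14→15:00; 5 h 30 min
Thu: in 08:23→08:30, out 18:12→18:00; 9 h 30 min
Fri: in 08:12→08:00, out 14:40→14:30; 6 h 30 min
Total credited: 27 h 0 min.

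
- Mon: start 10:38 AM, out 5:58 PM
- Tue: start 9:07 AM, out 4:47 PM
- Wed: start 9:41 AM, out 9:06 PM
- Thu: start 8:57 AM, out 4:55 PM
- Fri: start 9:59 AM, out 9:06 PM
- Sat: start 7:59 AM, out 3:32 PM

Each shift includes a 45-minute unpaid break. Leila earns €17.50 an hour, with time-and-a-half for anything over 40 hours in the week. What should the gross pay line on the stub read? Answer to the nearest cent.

Mon: 10:38 AM–5:58 PM = 7 h 20 min; less 45 min break → 6 h 35 min
Tue: 9:07 AM–4:47 PM = 7 h 40 min; less 45 min break → 6 h 55 min
Wed: 9:41 AM–9:06 PM = 11 h 25 min; less 45 min break → 10 h 40 min
Thu: 8:57 AM–4:55 PM = 7 h 58 min; less 45 min break → 7 h 13 min
Fri: 9:59 AM–9:06 PM = 11 h 7 min; less 45 min break → 10 h 22 min
Sat: 7:59 AM–3:32 PM = 7 h 33 min; less 45 min break → 6 h 48 min
Total worked: 48 h 33 min = 2913 min.
Regular 40 h 0 min = 2400 min at €17.50/h; overtime 8 h 33 min = 513 min at €26.25/h.
Pay = (2400 × €17.50 + 513 × €26.25) ÷ 60 = €924.44.

€924.44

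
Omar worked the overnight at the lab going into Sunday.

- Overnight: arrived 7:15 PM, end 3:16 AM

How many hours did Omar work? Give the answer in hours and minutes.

Overnight: 7:15 PM → midnight = 4 h 45 min; midnight → 3:16 AM = 3 h 16 min; span 8 h 1 min

8 h 1 min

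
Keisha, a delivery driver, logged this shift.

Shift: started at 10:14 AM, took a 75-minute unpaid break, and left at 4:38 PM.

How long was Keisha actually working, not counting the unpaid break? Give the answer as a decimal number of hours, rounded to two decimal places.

Shift: 10:14 AM–4:38 PM = 6 h 24 min; less 75 min break → 5 h 9 min

5.15 hours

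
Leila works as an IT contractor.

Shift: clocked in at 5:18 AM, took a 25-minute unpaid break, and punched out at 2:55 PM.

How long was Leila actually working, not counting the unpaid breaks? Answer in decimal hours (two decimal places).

9.20 hours

Shift: 5:18 AM–2:55 PM = 9 h 37 min; less 25 min break → 9 h 12 min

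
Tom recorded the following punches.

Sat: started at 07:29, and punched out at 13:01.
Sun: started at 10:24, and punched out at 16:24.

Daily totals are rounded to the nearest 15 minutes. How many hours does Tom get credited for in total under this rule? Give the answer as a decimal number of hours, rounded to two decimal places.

11.50 hours

Sat: 07:29–13:01 = 5 h 32 min → rounds to 5 h 30 min
Sun: 10:24–16:24 = 6 h 0 min → rounds to 6 h 0 min
Total credited: 11 h 30 min.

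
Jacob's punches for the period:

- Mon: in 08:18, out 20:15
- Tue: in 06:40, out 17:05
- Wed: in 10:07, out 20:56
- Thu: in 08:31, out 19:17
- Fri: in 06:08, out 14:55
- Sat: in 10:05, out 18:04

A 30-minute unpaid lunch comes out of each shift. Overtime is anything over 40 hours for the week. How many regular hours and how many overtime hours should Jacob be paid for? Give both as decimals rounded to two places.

Mon: 08:18–20:15 = 11 h 57 min; less 30 min break → 11 h 27 min
Tue: 06:40–17:05 = 10 h 25 min; less 30 min break → 9 h 55 min
Wed: 10:07–20:56 = 10 h 49 min; less 30 min break → 10 h 19 min
Thu: 08:31–19:17 = 10 h 46 min; less 30 min break → 10 h 16 min
Fri: 06:08–14:55 = 8 h 47 min; less 30 min break → 8 h 17 min
Sat: 10:05–18:04 = 7 h 59 min; less 30 min break → 7 h 29 min
Total worked: 57 h 43 min = 57.72 h.
Threshold 40 h → overtime 17 h 43 min, regular 40 h 0 min.

Regular 40.00 hours, overtime 17.72 hours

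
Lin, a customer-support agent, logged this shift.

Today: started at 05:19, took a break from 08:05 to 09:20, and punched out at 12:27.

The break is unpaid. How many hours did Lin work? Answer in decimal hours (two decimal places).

Today: 05:19–12:27 = 7 h 8 min; less 75 min break → 5 h 53 min

5.88 hours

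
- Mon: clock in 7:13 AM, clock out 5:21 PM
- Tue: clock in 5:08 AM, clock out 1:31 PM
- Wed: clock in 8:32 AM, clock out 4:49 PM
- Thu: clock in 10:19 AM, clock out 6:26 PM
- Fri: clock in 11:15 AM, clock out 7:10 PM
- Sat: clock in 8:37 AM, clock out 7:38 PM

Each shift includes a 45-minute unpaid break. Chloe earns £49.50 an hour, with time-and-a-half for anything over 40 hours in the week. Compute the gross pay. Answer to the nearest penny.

Mon: 7:13 AM–5:21 PM = 10 h 8 min; less 45 min break → 9 h 23 min
Tue: 5:08 AM–1:31 PM = 8 h 23 min; less 45 min break → 7 h 38 min
Wed: 8:32 AM–4:49 PM = 8 h 17 min; less 45 min break → 7 h 32 min
Thu: 10:19 AM–6:26 PM = 8 h 7 min; less 45 min break → 7 h 22 min
Fri: 11:15 AM–7:10 PM = 7 h 55 min; less 45 min break → 7 h 10 min
Sat: 8:37 AM–7:38 PM = 11 h 1 min; less 45 min break → 10 h 16 min
Total worked: 49 h 21 min = 2961 min.
Regular 40 h 0 min = 2400 min at £49.50/h; overtime 9 h 21 min = 561 min at £74.25/h.
Pay = (2400 × £49.50 + 561 × £74.25) ÷ 60 = £2674.24.

£2674.24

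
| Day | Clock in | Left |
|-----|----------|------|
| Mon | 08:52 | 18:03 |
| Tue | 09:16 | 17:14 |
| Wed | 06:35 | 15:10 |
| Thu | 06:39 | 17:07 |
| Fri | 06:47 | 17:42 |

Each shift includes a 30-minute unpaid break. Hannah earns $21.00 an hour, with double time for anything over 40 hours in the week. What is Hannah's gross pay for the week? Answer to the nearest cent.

Mon: 08:52–18:03 = 9 h 11 min; less 30 min break → 8 h 41 min
Tue: 09:16–17:14 = 7 h 58 min; less 30 min break → 7 h 28 min
Wed: 06:35–15:10 = 8 h 35 min; less 30 min break → 8 h 5 min
Thu: 06:39–17:07 = 10 h 28 min; less 30 min break → 9 h 58 min
Fri: 06:47–17:42 = 10 h 55 min; less 30 min break → 10 h 25 min
Total worked: 44 h 37 min = 2677 min.
Regular 40 h 0 min = 2400 min at $21.00/h; overtime 4 h 37 min = 277 min at $42.00/h.
Pay = (2400 × $21.00 + 277 × $42.00) ÷ 60 = $1033.90.

$1033.90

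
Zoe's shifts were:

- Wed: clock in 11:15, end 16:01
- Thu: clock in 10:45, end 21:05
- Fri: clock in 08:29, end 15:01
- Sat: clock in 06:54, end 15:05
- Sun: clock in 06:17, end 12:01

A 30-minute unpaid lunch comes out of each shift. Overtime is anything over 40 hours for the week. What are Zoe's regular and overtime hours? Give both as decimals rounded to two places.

Wed: 11:15–16:01 = 4 h 46 min; less 30 min break → 4 h 16 min
Thu: 10:45–21:05 = 10 h 20 min; less 30 min break → 9 h 50 min
Fri: 08:29–15:01 = 6 h 32 min; less 30 min break → 6 h 2 min
Sat: 06:54–15:05 = 8 h 11 min; less 30 min break → 7 h 41 min
Sun: 06:17–12:01 = 5 h 44 min; less 30 min break → 5 h 14 min
Total worked: 33 h 3 min = 33.05 h.
Threshold 40 h → overtime 0 h 0 min, regular 33 h 3 min.

Regular 33.05 hours, overtime 0.00 hours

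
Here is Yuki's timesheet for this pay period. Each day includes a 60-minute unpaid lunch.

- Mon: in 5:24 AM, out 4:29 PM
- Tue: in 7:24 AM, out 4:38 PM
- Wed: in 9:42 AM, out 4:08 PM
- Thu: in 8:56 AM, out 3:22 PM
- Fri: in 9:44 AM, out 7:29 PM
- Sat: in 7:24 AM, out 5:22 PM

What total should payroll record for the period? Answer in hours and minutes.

46 h 54 min

Mon: 5:24 AM–4:29 PM = 11 h 5 min; less 60 min break → 10 h 5 min
Tue: 7:24 AM–4:38 PM = 9 h 14 min; less 60 min break → 8 h 14 min
Wed: 9:42 AM–4:08 PM = 6 h 26 min; less 60 min break → 5 h 26 min
Thu: 8:56 AM–3:22 PM = 6 h 26 min; less 60 min break → 5 h 26 min
Fri: 9:44 AM–7:29 PM = 9 h 45 min; less 60 min break → 8 h 45 min
Sat: 7:24 AM–5:22 PM = 9 h 58 min; less 60 min break → 8 h 58 min
Total: 10 h 5 min + 8 h 14 min + 5 h 26 min + 5 h 26 min + 8 h 45 min + 8 h 58 min = 46 h 54 min.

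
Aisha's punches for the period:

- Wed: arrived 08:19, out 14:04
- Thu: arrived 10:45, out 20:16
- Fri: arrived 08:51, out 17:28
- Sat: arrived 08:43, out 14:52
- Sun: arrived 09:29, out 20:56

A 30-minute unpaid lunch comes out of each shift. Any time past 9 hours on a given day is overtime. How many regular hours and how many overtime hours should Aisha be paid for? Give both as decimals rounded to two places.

Wed: 08:19–14:04 = 5 h 45 min; less 30 min break → 5 h 15 min
Thu: 10:45–20:16 = 9 h 31 min; less 30 min break → 9 h 1 min
Fri: 08:51–17:28 = 8 h 37 min; less 30 min break → 8 h 7 min
Sat: 08:43–14:52 = 6 h 9 min; less 30 min break → 5 h 39 min
Sun: 09:29–20:56 = 11 h 27 min; less 30 min break → 10 h 57 min
Wed reg 5 h 15 min / OT 0 h 0 min; Thu reg 9 h 0 min / OT 0 h 1 min; Fri reg 8 h 7 min / OT 0 h 0 min; Sat reg 5 h 39 min / OT 0 h 0 min; Sun reg 9 h 0 min / OT 1 h 57 min.
Totals: regular 37 h 1 min, overtime 1 h 58 min.

Regular 37.02 hours, overtime 1.97 hours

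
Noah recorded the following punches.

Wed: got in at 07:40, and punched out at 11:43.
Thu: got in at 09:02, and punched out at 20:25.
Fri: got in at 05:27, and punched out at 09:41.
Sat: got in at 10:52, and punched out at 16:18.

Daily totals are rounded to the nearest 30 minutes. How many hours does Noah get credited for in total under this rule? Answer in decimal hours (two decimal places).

Wed: 07:40–11:43 = 4 h 3 min → rounds to 4 h 0 min
Thu: 09:02–20:25 = 11 h 23 min → rounds to 11 h 30 min
Fri: 05:27–09:41 = 4 h 14 min → rounds to 4 h 0 min
Sat: 10:52–16:18 = 5 h 26 min → rounds to 5 h 30 min
Total credited: 25 h 0 min.

25.00 hours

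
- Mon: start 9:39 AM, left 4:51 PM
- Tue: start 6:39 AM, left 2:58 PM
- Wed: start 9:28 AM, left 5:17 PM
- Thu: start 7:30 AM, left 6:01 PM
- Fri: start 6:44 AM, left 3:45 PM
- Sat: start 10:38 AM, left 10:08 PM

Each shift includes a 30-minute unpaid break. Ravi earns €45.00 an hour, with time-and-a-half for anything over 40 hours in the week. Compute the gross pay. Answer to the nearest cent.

Mon: 9:39 AM–4:51 PM = 7 h 12 min; less 30 min break → 6 h 42 min
Tue: 6:39 AM–2:58 PM = 8 h 19 min; less 30 min break → 7 h 49 min
Wed: 9:28 AM–5:17 PM = 7 h 49 min; less 30 min break → 7 h 19 min
Thu: 7:30 AM–6:01 PM = 10 h 31 min; less 30 min break → 10 h 1 min
Fri: 6:44 AM–3:45 PM = 9 h 1 min; less 30 min break → 8 h 31 min
Sat: 10:38 AM–10:08 PM = 11 h 30 min; less 30 min break → 11 h 0 min
Total worked: 51 h 22 min = 3082 min.
Regular 40 h 0 min = 2400 min at €45.00/h; overtime 11 h 22 min = 682 min at €67.50/h.
Pay = (2400 × €45.00 + 682 × €67.50) ÷ 60 = €2567.25.

€2567.25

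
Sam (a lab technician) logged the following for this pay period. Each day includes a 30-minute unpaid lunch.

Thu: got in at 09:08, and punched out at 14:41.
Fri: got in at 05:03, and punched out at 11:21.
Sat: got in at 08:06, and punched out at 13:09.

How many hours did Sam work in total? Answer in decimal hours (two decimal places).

Thu: 09:08–14:41 = 5 h 33 min; less 30 min break → 5 h 3 min
Fri: 05:03–11:21 = 6 h 18 min; less 30 min break → 5 h 48 min
Sat: 08:06–13:09 = 5 h 3 min; less 30 min break → 4 h 33 min
Total: 5 h 3 min + 5 h 48 min + 4 h 33 min = 15 h 24 min.

15.40 hours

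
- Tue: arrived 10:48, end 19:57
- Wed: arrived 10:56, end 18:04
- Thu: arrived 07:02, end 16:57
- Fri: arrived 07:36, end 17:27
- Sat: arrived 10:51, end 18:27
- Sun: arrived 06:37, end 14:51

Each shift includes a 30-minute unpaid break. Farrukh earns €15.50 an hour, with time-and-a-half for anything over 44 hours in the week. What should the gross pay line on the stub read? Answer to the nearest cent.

Tue: 10:48–19:57 = 9 h 9 min; less 30 min break → 8 h 39 min
Wed: 10:56–18:04 = 7 h 8 min; less 30 min break → 6 h 38 min
Thu: 07:02–16:57 = 9 h 55 min; less 30 min break → 9 h 25 min
Fri: 07:36–17:27 = 9 h 51 min; less 30 min break → 9 h 21 min
Sat: 10:51–18:27 = 7 h 36 min; less 30 min break → 7 h 6 min
Sun: 06:37–14:51 = 8 h 14 min; less 30 min break → 7 h 44 min
Total worked: 48 h 53 min = 2933 min.
Regular 44 h 0 min = 2640 min at €15.50/h; overtime 4 h 53 min = 293 min at €23.25/h.
Pay = (2640 × €15.50 + 293 × €23.25) ÷ 60 = €795.54.

€795.54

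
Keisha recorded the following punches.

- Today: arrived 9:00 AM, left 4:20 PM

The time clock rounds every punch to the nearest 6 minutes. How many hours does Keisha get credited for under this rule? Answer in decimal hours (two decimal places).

Today: in 9:00 AM→9:00 AM, out 4:20 PM→4:18 PM; 7 h 18 min

7.30 hours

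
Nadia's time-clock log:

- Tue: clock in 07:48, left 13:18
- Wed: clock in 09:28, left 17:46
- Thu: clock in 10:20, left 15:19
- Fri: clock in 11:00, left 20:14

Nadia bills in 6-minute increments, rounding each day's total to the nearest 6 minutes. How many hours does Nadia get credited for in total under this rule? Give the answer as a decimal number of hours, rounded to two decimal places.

28.00 hours

Tue: 07:48–13:18 = 5 h 30 min → rounds to 5 h 30 min
Wed: 09:28–17:46 = 8 h 18 min → rounds to 8 h 18 min
Thu: 10:20–15:19 = 4 h 59 min → rounds to 5 h 0 min
Fri: 11:00–20:14 = 9 h 14 min → rounds to 9 h 12 min
Total credited: 28 h 0 min.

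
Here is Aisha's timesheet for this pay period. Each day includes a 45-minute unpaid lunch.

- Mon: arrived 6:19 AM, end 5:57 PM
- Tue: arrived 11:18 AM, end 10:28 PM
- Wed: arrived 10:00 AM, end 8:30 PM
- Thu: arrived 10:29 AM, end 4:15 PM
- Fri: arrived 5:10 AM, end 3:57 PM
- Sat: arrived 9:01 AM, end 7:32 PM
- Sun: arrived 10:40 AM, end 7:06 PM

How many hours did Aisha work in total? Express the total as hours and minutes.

63 h 33 min

Mon: 6:19 AM–5:57 PM = 11 h 38 min; less 45 min break → 10 h 53 min
Tue: 11:18 AM–10:28 PM = 11 h 10 min; less 45 min break → 10 h 25 min
Wed: 10:00 AM–8:30 PM = 10 h 30 min; less 45 min break → 9 h 45 min
Thu: 10:29 AM–4:15 PM = 5 h 46 min; less 45 min break → 5 h 1 min
Fri: 5:10 AM–3:57 PM = 10 h 47 min; less 45 min break → 10 h 2 min
Sat: 9:01 AM–7:32 PM = 10 h 31 min; less 45 min break → 9 h 46 min
Sun: 10:40 AM–7:06 PM = 8 h 26 min; less 45 min break → 7 h 41 min
Total: 10 h 53 min + 10 h 25 min + 9 h 45 min + 5 h 1 min + 10 h 2 min + 9 h 46 min + 7 h 41 min = 63 h 33 min.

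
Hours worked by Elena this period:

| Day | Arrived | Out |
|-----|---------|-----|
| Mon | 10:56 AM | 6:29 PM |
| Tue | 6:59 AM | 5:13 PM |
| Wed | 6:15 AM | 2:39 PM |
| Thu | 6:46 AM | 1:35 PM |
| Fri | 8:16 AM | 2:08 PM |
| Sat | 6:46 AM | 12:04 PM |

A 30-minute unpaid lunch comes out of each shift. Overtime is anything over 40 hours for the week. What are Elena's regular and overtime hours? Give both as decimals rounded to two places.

Regular 40.00 hours, overtime 1.17 hours

Mon: 10:56 AM–6:29 PM = 7 h 33 min; less 30 min break → 7 h 3 min
Tue: 6:59 AM–5:13 PM = 10 h 14 min; less 30 min break → 9 h 44 min
Wed: 6:15 AM–2:39 PM = 8 h 24 min; less 30 min break → 7 h 54 min
Thu: 6:46 AM–1:35 PM = 6 h 49 min; less 30 min break → 6 h 19 min
Fri: 8:16 AM–2:08 PM = 5 h 52 min; less 30 min break → 5 h 22 min
Sat: 6:46 AM–12:04 PM = 5 h 18 min; less 30 min break → 4 h 48 min
Total worked: 41 h 10 min = 41.17 h.
Threshold 40 h → overtime 1 h 10 min, regular 40 h 0 min.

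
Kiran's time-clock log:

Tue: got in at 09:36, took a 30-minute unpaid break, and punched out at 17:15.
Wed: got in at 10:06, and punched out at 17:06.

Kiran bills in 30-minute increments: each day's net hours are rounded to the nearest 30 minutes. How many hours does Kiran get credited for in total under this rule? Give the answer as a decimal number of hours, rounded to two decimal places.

Tue: 09:36–17:15 = 7 h 39 min − 30 min = 7 h 9 min → rounds to 7 h 0 min
Wed: 10:06–17:06 = 7 h 0 min → rounds to 7 h 0 min
Total credited: 14 h 0 min.

14.00 hours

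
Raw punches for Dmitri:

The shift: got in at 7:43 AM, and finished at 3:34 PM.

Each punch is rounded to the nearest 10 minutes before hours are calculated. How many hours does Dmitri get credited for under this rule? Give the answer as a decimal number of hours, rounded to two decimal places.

The shift: in 7:43 AM→7:40 AM, out 3:34 PM→3:30 PM; 7 h 50 min

7.83 hours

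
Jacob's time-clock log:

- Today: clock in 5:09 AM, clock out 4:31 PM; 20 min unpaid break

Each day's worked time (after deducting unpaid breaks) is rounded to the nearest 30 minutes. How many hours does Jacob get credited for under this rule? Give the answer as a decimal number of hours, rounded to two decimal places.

Today: 5:09 AM–4:31 PM = 11 h 22 min − 20 min = 11 h 2 min → rounds to 11 h 0 min

11.00 hours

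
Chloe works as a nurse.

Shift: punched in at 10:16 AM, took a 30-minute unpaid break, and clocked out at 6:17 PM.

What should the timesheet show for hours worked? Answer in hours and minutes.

Shift: 10:16 AM–6:17 PM = 8 h 1 min; less 30 min break → 7 h 31 min

7 h 31 min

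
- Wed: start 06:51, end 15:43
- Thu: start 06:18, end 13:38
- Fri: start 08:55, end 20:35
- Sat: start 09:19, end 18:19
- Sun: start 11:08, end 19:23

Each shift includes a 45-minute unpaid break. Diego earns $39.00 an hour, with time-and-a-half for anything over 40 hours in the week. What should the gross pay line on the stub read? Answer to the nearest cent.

$1639.95

Wed: 06:51–15:43 = 8 h 52 min; less 45 min break → 8 h 7 min
Thu: 06:18–13:38 = 7 h 20 min; less 45 min break → 6 h 35 min
Fri: 08:55–20:35 = 11 h 40 min; less 45 min break → 10 h 55 min
Sat: 09:19–18:19 = 9 h 0 min; less 45 min break → 8 h 15 min
Sun: 11:08–19:23 = 8 h 15 min; less 45 min break → 7 h 30 min
Total worked: 41 h 22 min = 2482 min.
Regular 40 h 0 min = 2400 min at $39.00/h; overtime 1 h 22 min = 82 min at $58.50/h.
Pay = (2400 × $39.00 + 82 × $58.50) ÷ 60 = $1639.95.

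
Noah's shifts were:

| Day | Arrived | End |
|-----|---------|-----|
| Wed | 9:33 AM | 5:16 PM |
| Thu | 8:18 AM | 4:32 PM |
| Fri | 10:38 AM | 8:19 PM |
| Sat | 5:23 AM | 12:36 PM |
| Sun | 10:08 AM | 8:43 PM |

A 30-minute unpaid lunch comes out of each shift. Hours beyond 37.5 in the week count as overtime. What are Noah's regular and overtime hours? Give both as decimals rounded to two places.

Wed: 9:33 AM–5:16 PM = 7 h 43 min; less 30 min break → 7 h 13 min
Thu: 8:18 AM–4:32 PM = 8 h 14 min; less 30 min break → 7 h 44 min
Fri: 10:38 AM–8:19 PM = 9 h 41 min; less 30 min break → 9 h 11 min
Sat: 5:23 AM–12:36 PM = 7 h 13 min; less 30 min break → 6 h 43 min
Sun: 10:08 AM–8:43 PM = 10 h 35 min; less 30 min break → 10 h 5 min
Total worked: 40 h 56 min = 40.93 h.
Threshold 37.5 h → overtime 3 h 26 min, regular 37 h 30 min.

Regular 37.50 hours, overtime 3.43 hours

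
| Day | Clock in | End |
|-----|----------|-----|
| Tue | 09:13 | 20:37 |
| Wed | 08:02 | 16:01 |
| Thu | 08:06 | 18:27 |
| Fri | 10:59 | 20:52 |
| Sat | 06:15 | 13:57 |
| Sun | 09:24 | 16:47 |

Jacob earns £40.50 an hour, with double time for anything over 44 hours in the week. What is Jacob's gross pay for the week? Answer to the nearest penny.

Tue: 09:13–20:37 = 11 h 24 min
Wed: 08:02–16:01 = 7 h 59 min
Thu: 08:06–18:27 = 10 h 21 min
Fri: 10:59–20:52 = 9 h 53 min
Sat: 06:15–13:57 = 7 h 42 min
Sun: 09:24–16:47 = 7 h 23 min
Total worked: 54 h 42 min = 3282 min.
Regular 44 h 0 min = 2640 min at £40.50/h; overtime 10 h 42 min = 642 min at £81.00/h.
Pay = (2640 × £40.50 + 642 × £81.00) ÷ 60 = £2648.70.

£2648.70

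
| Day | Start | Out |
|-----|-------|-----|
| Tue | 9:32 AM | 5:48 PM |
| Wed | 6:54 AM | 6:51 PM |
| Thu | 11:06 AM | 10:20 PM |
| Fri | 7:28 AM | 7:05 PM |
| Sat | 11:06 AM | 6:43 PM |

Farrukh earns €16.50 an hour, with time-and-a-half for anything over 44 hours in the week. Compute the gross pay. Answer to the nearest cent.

€891.41

Tue: 9:32 AM–5:48 PM = 8 h 16 min
Wed: 6:54 AM–6:51 PM = 11 h 57 min
Thu: 11:06 AM–10:20 PM = 11 h 14 min
Fri: 7:28 AM–7:05 PM = 11 h 37 min
Sat: 11:06 AM–6:43 PM = 7 h 37 min
Total worked: 50 h 41 min = 3041 min.
Regular 44 h 0 min = 2640 min at €16.50/h; overtime 6 h 41 min = 401 min at €24.75/h.
Pay = (2640 × €16.50 + 401 × €24.75) ÷ 60 = €891.41.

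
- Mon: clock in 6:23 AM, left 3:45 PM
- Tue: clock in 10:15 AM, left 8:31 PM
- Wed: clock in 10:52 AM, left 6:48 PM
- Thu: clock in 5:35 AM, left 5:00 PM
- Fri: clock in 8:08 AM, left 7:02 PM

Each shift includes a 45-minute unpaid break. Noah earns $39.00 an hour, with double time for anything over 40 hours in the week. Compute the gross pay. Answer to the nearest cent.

Mon: 6:23 AM–3:45 PM = 9 h 22 min; less 45 min break → 8 h 37 min
Tue: 10:15 AM–8:31 PM = 10 h 16 min; less 45 min break → 9 h 31 min
Wed: 10:52 AM–6:48 PM = 7 h 56 min; less 45 min break → 7 h 11 min
Thu: 5:35 AM–5:00 PM = 11 h 25 min; less 45 min break → 10 h 40 min
Fri: 8:08 AM–7:02 PM = 10 h 54 min; less 45 min break → 10 h 9 min
Total worked: 46 h 8 min = 2768 min.
Regular 40 h 0 min = 2400 min at $39.00/h; overtime 6 h 8 min = 368 min at $78.00/h.
Pay = (2400 × $39.00 + 368 × $78.00) ÷ 60 = $2038.40.

$2038.40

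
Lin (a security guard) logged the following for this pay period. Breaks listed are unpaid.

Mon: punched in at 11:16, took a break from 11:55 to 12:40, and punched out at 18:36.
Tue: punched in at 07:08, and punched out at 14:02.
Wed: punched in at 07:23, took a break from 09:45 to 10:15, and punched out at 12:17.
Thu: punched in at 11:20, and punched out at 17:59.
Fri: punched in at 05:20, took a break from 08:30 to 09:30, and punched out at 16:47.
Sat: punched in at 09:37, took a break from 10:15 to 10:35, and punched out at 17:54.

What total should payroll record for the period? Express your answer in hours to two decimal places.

Mon: 11:16–18:36 = 7 h 20 min; less 45 min break → 6 h 35 min
Tue: 07:08–14:02 = 6 h 54 min
Wed: 07:23–12:17 = 4 h 54 min; less 30 min break → 4 h 24 min
Thu: 11:20–17:59 = 6 h 39 min
Fri: 05:20–16:47 = 11 h 27 min; less 60 min break → 10 h 27 min
Sat: 09:37–17:54 = 8 h 17 min; less 20 min break → 7 h 57 min
Total: 6 h 35 min + 6 h 54 min + 4 h 24 min + 6 h 39 min + 10 h 27 min + 7 h 57 min = 42 h 56 min.

42.93 hours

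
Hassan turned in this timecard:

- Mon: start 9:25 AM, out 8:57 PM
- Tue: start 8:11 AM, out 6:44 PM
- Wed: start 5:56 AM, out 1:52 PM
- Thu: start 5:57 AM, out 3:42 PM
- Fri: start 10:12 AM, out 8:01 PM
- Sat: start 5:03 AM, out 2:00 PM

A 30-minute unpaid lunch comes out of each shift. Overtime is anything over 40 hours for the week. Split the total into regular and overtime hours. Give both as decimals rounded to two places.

Mon: 9:25 AM–8:57 PM = 11 h 32 min; less 30 min break → 11 h 2 min
Tue: 8:11 AM–6:44 PM = 10 h 33 min; less 30 min break → 10 h 3 min
Wed: 5:56 AM–1:52 PM = 7 h 56 min; less 30 min break → 7 h 26 min
Thu: 5:57 AM–3:42 PM = 9 h 45 min; less 30 min break → 9 h 15 min
Fri: 10:12 AM–8:01 PM = 9 h 49 min; less 30 min break → 9 h 19 min
Sat: 5:03 AM–2:00 PM = 8 h 57 min; less 30 min break → 8 h 27 min
Total worked: 55 h 32 min = 55.53 h.
Threshold 40 h → overtime 15 h 32 min, regular 40 h 0 min.

Regular 40.00 hours, overtime 15.53 hours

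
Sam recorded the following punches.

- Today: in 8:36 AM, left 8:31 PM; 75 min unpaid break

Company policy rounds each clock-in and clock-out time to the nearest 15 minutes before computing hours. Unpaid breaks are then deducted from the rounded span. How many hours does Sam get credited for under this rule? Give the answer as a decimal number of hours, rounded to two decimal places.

Today: in 8:36 AM→8:30 AM, out 8:31 PM→8:30 PM; 12 h 0 min − 75 min = 10 h 45 min

10.75 hours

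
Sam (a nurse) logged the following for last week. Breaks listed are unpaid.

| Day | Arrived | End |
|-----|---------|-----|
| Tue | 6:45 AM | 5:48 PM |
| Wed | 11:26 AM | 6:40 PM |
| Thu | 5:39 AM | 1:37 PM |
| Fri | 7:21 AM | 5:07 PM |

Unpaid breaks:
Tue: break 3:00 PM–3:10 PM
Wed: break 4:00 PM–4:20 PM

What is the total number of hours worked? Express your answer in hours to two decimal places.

35.52 hours

Tue: 6:45 AM–5:48 PM = 11 h 3 min; less 10 min break → 10 h 53 min
Wed: 11:26 AM–6:40 PM = 7 h 14 min; less 20 min break → 6 h 54 min
Thu: 5:39 AM–1:37 PM = 7 h 58 min
Fri: 7:21 AM–5:07 PM = 9 h 46 min
Total: 10 h 53 min + 6 h 54 min + 7 h 58 min + 9 h 46 min = 35 h 31 min.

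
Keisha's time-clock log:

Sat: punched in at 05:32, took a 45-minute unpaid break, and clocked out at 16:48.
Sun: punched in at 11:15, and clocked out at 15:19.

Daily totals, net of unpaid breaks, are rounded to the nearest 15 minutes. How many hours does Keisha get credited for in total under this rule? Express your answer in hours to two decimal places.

14.50 hours

Sat: 05:32–16:48 = 11 h 16 min − 45 min = 10 h 31 min → rounds to 10 h 30 min
Sun: 11:15–15:19 = 4 h 4 min → rounds to 4 h 0 min
Total credited: 14 h 30 min.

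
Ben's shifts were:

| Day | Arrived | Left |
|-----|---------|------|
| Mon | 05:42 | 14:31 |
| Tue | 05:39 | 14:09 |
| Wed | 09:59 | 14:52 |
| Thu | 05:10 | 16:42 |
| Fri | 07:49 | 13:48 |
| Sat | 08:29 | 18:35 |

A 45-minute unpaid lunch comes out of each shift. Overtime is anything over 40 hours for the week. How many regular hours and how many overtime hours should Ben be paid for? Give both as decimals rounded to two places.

Regular 40.00 hours, overtime 5.32 hours

Mon: 05:42–14:31 = 8 h 49 min; less 45 min break → 8 h 4 min
Tue: 05:39–14:09 = 8 h 30 min; less 45 min break → 7 h 45 min
Wed: 09:59–14:52 = 4 h 53 min; less 45 min break → 4 h 8 min
Thu: 05:10–16:42 = 11 h 32 min; less 45 min break → 10 h 47 min
Fri: 07:49–13:48 = 5 h 59 min; less 45 min break → 5 h 14 min
Sat: 08:29–18:35 = 10 h 6 min; less 45 min break → 9 h 21 min
Total worked: 45 h 19 min = 45.32 h.
Threshold 40 h → overtime 5 h 19 min, regular 40 h 0 min.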